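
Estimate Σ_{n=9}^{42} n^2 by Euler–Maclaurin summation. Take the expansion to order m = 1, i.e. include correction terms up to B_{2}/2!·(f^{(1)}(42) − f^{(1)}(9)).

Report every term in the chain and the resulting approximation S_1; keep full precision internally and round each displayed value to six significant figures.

S_1 ≈ 25381.0

Integral: ∫_9^42 x^2 dx = 24453.0.
½[f(9) + f(42)] = ½[81.0000 + 1764.00] = 922.500.
Running total after boundary: 25375.5.
Correction k=1: B_{2}/2! · (f^{(1)}(42) − f^{(1)}(9)) = 1/12 · (84.0000 − 18.0000) = 5.50000.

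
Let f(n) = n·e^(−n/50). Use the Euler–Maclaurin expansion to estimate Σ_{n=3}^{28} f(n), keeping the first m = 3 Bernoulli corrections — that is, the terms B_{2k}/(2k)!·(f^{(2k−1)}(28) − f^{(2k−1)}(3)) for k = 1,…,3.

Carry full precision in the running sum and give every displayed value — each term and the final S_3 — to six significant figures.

S_3 ≈ 277.317

Integral: ∫_3^28 x·e^(−x/50) dx = 267.961.
Boundary: ½(f(3) + f(28)) = ½(2.82529 + 15.9939) = 9.40957.
So far: 277.370.
Order-1 term: 1/12 · (0.251332 − 0.885259) = -0.0528272.
Running total after k=1: 277.317.
Order-2 term: −1/720 · (0.000557500 − 0.00110752) = 7.63910e-07.
Running total after k=2: 277.317.
Order-3 term: 1/30240 · (4.05787e-07 − 7.44371e-07) = -1.11966e-11.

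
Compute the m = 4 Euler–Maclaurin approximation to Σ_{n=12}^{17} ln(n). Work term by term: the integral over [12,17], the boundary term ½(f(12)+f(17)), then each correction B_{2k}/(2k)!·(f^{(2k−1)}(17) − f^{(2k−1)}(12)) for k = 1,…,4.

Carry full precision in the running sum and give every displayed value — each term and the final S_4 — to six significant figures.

∫_12^17 ln(x) dx evaluates to 13.3457.
½[f(12) + f(17)] = ½[2.48491 + 2.83321] = 2.65906.
So far: 16.0048.
Correction k=1: B_{2}/2! · (f^{(1)}(17) − f^{(1)}(12)) = 1/12 · (0.0588235 − 0.0833333) = -0.00204248.
Partial sum through k=1: 16.0028.
Correction k=2: B_{4}/4! · (f^{(3)}(17) − f^{(3)}(12)) = −1/720 · (0.000407083 − 0.00115741) = 1.04212e-06.
Partial sum through k=2: 16.0028.
Correction k=3: B_{6}/6! · (f^{(5)}(17) − f^{(5)}(12)) = 1/30240 · (1.69031e-05 − 9.64506e-05) = -2.63054e-09.
Partial sum through k=3: 16.0028.
Correction k=4: B_{8}/8! · (f^{(7)}(17) − f^{(7)}(12)) = −1/1209600 · (1.75465e-06 − 2.00939e-05) = 1.51614e-11.

S_4 ≈ 16.0028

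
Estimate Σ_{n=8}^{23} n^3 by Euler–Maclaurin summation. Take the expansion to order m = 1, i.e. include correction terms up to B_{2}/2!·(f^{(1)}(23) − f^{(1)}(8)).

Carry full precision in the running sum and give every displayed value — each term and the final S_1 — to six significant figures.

S_1 ≈ 75392.0

The integral term ∫_8^23 x^3 dx = 68936.2.
Boundary: ½(f(8) + f(23)) = ½(512.000 + 12167.0) = 6339.50.
Running total after boundary: 75275.8.
Correction k=1: B_{2}/2! · (f^{(1)}(23) − f^{(1)}(8)) = 1/12 · (1587.00 − 192.000) = 116.250.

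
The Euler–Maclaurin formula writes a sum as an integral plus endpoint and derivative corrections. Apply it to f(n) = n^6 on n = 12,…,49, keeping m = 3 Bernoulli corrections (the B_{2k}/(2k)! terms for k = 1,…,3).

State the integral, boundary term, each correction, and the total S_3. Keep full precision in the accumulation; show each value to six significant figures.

S_3 ≈ 1.03947e+11

∫_12^49 x^6 dx evaluates to 9.68839e+10.
Endpoint term: (f(12) + f(49))/2 = (2.98598e+06 + 1.38413e+10)/2 = 6.92214e+09.
Running total after boundary: 1.03806e+11.
Order-1 term: 1/12 · (1.69485e+09 − 1.49299e+06) = 1.41113e+08.
Partial sum through k=1: 1.03947e+11.
Order-2 term: −1/720 · (1.41179e+07 − 207360) = -19320.2.
Partial sum through k=2: 1.03947e+11.
Order-3 term: 1/30240 · (35280.0 − 8640.00) = 0.880952.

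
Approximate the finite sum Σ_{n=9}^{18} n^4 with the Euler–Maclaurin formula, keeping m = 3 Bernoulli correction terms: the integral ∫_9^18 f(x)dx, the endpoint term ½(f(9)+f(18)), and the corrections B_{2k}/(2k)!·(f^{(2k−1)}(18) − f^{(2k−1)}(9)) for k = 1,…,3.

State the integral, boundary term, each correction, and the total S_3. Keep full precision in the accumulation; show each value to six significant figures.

∫_9^18 x^4 dx evaluates to 366104.
½[f(9) + f(18)] = ½[6561.00 + 104976] = 55768.5.
Integral + boundary = 421872.
k=1: B_{2}/(2)! × [f^{(1)}(18) − f^{(1)}(9)] = 1/12 × (23328.0 − 2916.00) = 1701.00.
After k=1: 423573.
k=2: B_{4}/(4)! × [f^{(3)}(18) − f^{(3)}(9)] = −1/720 × (432.000 − 216.000) = -0.300000.
After k=2: 423573.
k=3: B_{6}/(6)! × [f^{(5)}(18) − f^{(5)}(9)] = 1/30240 × (0.00000 − 0.00000) = 0.00000.

S_3 ≈ 423573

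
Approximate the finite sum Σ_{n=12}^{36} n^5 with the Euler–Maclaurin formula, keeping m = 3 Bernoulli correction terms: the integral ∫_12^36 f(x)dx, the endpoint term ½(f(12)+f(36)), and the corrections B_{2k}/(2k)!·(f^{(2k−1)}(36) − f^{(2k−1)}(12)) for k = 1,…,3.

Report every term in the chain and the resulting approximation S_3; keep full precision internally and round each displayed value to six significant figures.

∫_12^36 x^5 dx evaluates to 3.62299e+08.
½[f(12) + f(36)] = ½[248832 + 6.04662e+07] = 3.03575e+07.
Running total after boundary: 3.92657e+08.
Order-1 term: 1/12 · (8.39808e+06 − 103680) = 691200.
Running total after k=1: 3.93348e+08.
Order-2 term: −1/720 · (77760.0 − 8640.00) = -96.0000.
Running total after k=2: 3.93348e+08.
Order-3 term: 1/30240 · (120.000 − 120.000) = 0.00000.

S_3 ≈ 3.93348e+08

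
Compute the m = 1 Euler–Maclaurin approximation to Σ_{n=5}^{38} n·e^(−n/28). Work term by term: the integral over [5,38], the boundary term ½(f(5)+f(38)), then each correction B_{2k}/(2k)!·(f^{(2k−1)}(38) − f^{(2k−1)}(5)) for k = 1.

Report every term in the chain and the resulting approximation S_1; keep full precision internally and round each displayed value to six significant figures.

The integral term ∫_5^38 x·e^(−x/28) dx = 297.227.
Endpoint term: (f(5) + f(38))/2 = (4.18232 + 9.78102)/2 = 6.98167.
Integral + boundary = 304.208.
k=1: B_{2}/(2)! × [f^{(1)}(38) − f^{(1)}(5)] = 1/12 × (-0.0919268 − 0.687096) = -0.0649185.

S_1 ≈ 304.144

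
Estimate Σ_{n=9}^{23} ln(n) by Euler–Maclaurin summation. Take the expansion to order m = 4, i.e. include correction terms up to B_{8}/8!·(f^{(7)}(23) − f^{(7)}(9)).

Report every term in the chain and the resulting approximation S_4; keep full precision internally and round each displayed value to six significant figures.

S_4 ≈ 41.0021

The integral term ∫_9^23 ln(x) dx = 38.3413.
Boundary: ½(f(9) + f(23)) = ½(2.19722 + 3.13549) = 2.66636.
Integral + boundary = 41.0077.
Order-1 term: 1/12 · (0.0434783 − 0.111111) = -0.00563607.
Running total after k=1: 41.0021.
Order-2 term: −1/720 · (0.000164379 − 0.00274348) = 3.58209e-06.
Running total after k=2: 41.0021.
Order-3 term: 1/30240 · (3.72883e-06 − 0.000406442) = -1.33172e-08.
Running total after k=3: 41.0021.
Order-4 term: −1/1209600 · (2.11465e-07 − 0.000150534) = 1.24275e-10.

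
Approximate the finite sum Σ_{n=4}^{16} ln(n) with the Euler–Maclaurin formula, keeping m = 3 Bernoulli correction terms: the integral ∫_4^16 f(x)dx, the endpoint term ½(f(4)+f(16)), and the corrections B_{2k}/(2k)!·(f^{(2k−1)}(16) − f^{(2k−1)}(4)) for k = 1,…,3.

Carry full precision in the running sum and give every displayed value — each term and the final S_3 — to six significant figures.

S_3 ≈ 28.8801

The integral term ∫_4^16 ln(x) dx = 26.8162.
Boundary: ½(f(4) + f(16)) = ½(1.38629 + 2.77259) = 2.07944.
Running total after boundary: 28.8957.
Order-1 term: 1/12 · (0.0625000 − 0.250000) = -0.0156250.
Running total after k=1: 28.8801.
Order-2 term: −1/720 · (0.000488281 − 0.0312500) = 4.27246e-05.
Running total after k=2: 28.8801.
Order-3 term: 1/30240 · (2.28882e-05 − 0.0234375) = -7.74293e-07.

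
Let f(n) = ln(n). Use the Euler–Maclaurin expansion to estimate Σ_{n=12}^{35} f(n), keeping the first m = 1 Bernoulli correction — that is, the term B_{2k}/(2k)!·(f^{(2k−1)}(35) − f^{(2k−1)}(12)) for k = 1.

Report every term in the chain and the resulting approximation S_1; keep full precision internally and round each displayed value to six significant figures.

∫_12^35 ln(x) dx evaluates to 71.6183.
Endpoint term: (f(12) + f(35))/2 = (2.48491 + 3.55535)/2 = 3.02013.
Running total after boundary: 74.6384.
Order-1 term: 1/12 · (0.0285714 − 0.0833333) = -0.00456349.

S_1 ≈ 74.6339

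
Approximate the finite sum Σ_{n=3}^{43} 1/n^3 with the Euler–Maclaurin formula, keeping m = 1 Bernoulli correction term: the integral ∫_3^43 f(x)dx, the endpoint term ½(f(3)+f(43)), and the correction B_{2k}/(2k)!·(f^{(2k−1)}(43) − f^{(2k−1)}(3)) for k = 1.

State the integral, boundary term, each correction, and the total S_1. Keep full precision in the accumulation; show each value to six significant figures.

Integral: ∫_3^43 1/x^3 dx = 0.0552851.
Boundary: ½(f(3) + f(43)) = ½(0.0370370 + 1.25775e-05) = 0.0185248.
Integral + boundary = 0.0738099.
k=1: B_{2}/(2)! × [f^{(1)}(43) − f^{(1)}(3)] = 1/12 × (-8.77501e-07 − (-0.0370370)) = 0.00308635.

S_1 ≈ 0.0768963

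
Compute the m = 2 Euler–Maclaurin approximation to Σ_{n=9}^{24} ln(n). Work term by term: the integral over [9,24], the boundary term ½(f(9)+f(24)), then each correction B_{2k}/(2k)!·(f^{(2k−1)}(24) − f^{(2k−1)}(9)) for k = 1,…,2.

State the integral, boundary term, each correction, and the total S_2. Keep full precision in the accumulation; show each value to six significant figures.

Integral: ∫_9^24 ln(x) dx = 41.4983.
½[f(9) + f(24)] = ½[2.19722 + 3.17805] = 2.68764.
Integral + boundary = 44.1859.
Order-1 term: 1/12 · (0.0416667 − 0.111111) = -0.00578704.
After k=1: 44.1801.
Order-2 term: −1/720 · (0.000144676 − 0.00274348) = 3.60946e-06.

S_2 ≈ 44.1801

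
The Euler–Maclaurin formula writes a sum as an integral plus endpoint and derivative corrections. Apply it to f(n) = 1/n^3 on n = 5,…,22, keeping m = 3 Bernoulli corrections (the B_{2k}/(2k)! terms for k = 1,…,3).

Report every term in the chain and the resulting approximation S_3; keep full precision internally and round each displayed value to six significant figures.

S_3 ≈ 0.0234077

∫_5^22 1/x^3 dx evaluates to 0.0189669.
½[f(5) + f(22)] = ½[0.00800000 + 9.39144e-05] = 0.00404696.
So far: 0.0230139.
Order-1 term: 1/12 · (-1.28065e-05 − (-0.00480000)) = 0.000398933.
Partial sum through k=1: 0.0234128.
Order-2 term: −1/720 · (-5.29194e-07 − (-0.00384000)) = -5.33260e-06.
Partial sum through k=2: 0.0234075.
Order-3 term: 1/30240 · (-4.59218e-08 − (-0.00645120)) = 2.13332e-07.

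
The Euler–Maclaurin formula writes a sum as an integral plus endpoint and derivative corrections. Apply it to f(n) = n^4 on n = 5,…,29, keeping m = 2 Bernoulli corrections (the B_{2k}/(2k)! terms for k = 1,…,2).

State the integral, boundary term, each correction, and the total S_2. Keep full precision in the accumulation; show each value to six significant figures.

The integral term ∫_5^29 x^4 dx = 4.10160e+06.
Endpoint term: (f(5) + f(29))/2 = (625.000 + 707281)/2 = 353953.
Integral + boundary = 4.45556e+06.
Correction k=1: B_{2}/2! · (f^{(1)}(29) − f^{(1)}(5)) = 1/12 · (97556.0 − 500.000) = 8088.00.
After k=1: 4.46365e+06.
Correction k=2: B_{4}/4! · (f^{(3)}(29) − f^{(3)}(5)) = −1/720 · (696.000 − 120.000) = -0.800000.

S_2 ≈ 4.46364e+06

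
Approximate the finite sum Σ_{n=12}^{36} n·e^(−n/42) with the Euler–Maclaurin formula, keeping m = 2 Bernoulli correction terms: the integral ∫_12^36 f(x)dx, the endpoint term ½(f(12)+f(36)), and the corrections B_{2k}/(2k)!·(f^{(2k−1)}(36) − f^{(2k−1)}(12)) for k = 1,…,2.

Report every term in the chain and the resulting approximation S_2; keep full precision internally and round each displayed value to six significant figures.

Integral: ∫_12^36 x·e^(−x/42) dx = 314.105.
Endpoint term: (f(12) + f(36))/2 = (9.01773 + 15.2774)/2 = 12.1476.
So far: 326.253.
Order-1 term: 1/12 · (0.0606247 − 0.536769) = -0.0396787.
Running total after k=1: 326.213.
Order-2 term: −1/720 · (0.000515516 − 0.00115631) = 8.89986e-07.

S_2 ≈ 326.213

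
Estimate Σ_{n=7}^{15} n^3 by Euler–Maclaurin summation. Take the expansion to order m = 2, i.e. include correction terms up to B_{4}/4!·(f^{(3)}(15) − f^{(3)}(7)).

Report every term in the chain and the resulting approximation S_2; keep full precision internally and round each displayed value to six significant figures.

∫_7^15 x^3 dx evaluates to 12056.0.
Endpoint term: (f(7) + f(15))/2 = (343.000 + 3375.00)/2 = 1859.00.
So far: 13915.0.
Correction k=1: B_{2}/2! · (f^{(1)}(15) − f^{(1)}(7)) = 1/12 · (675.000 − 147.000) = 44.0000.
Partial sum through k=1: 13959.0.
Correction k=2: B_{4}/4! · (f^{(3)}(15) − f^{(3)}(7)) = −1/720 · (6.00000 − 6.00000) = 0.00000.

S_2 ≈ 13959.0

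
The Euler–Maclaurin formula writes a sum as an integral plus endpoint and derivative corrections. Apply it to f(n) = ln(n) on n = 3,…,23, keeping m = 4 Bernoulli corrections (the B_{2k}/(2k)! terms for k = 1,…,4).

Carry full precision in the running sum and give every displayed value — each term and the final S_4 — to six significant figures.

S_4 ≈ 50.9135

The integral term ∫_3^23 ln(x) dx = 48.8205.
Endpoint term: (f(3) + f(23))/2 = (1.09861 + 3.13549)/2 = 2.11705.
Running total after boundary: 50.9376.
k=1: B_{2}/(2)! × [f^{(1)}(23) − f^{(1)}(3)] = 1/12 × (0.0434783 − 0.333333) = -0.0241546.
After k=1: 50.9134.
k=2: B_{4}/(4)! × [f^{(3)}(23) − f^{(3)}(3)] = −1/720 × (0.000164379 − 0.0740741) = 0.000102652.
After k=2: 50.9135.
k=3: B_{6}/(6)! × [f^{(5)}(23) − f^{(5)}(3)] = 1/30240 × (3.72883e-06 − 0.0987654) = -3.26593e-06.
After k=3: 50.9135.
k=4: B_{8}/(8)! × [f^{(7)}(23) − f^{(7)}(3)] = −1/1209600 × (2.11465e-07 − 0.329218) = 2.72171e-07.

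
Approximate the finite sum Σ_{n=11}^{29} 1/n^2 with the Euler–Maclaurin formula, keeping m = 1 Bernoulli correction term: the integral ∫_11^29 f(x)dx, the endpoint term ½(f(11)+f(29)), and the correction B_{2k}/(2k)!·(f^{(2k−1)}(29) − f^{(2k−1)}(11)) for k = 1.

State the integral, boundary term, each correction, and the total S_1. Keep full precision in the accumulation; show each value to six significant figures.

S_1 ≈ 0.0612715

∫_11^29 1/x^2 dx evaluates to 0.0564263.
Boundary: ½(f(11) + f(29)) = ½(0.00826446 + 0.00118906) = 0.00472676.
Running total after boundary: 0.0611531.
k=1: B_{2}/(2)! × [f^{(1)}(29) − f^{(1)}(11)] = 1/12 × (-8.20042e-05 − (-0.00150263)) = 0.000118385.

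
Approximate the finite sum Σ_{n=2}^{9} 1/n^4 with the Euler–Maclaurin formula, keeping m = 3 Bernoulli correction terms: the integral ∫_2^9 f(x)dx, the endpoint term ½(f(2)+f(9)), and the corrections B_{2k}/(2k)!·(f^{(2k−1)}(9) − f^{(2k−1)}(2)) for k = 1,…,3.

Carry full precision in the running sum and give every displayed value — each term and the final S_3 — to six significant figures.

S_3 ≈ 0.0820786

Integral: ∫_2^9 1/x^4 dx = 0.0412094.
½[f(2) + f(9)] = ½[0.0625000 + 0.000152416] = 0.0313262.
So far: 0.0725356.
k=1: B_{2}/(2)! × [f^{(1)}(9) − f^{(1)}(2)] = 1/12 × (-6.77404e-05 − (-0.125000)) = 0.0104110.
After k=1: 0.0829466.
k=2: B_{4}/(4)! × [f^{(3)}(9) − f^{(3)}(2)] = −1/720 × (-2.50890e-05 − (-0.937500)) = -0.00130205.
After k=2: 0.0816446.
k=3: B_{6}/(6)! × [f^{(5)}(9) − f^{(5)}(2)] = 1/30240 × (-1.73455e-05 − (-13.1250)) = 0.000434027.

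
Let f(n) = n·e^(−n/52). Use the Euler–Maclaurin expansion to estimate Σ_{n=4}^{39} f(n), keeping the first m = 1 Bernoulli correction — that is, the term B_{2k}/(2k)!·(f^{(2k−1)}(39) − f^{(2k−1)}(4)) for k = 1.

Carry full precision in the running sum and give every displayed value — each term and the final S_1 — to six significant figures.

Integral: ∫_4^39 x·e^(−x/52) dx = 461.160.
½[f(4) + f(39)] = ½[3.70384 + 18.4223] = 11.0631.
So far: 472.223.
Correction k=1: B_{2}/2! · (f^{(1)}(39) − f^{(1)}(4)) = 1/12 · (0.118092 − 0.854733) = -0.0613868.

S_1 ≈ 472.162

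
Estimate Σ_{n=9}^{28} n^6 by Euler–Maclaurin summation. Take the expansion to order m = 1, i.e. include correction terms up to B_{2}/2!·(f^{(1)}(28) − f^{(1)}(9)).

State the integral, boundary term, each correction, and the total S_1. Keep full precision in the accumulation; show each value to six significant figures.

Integral: ∫_9^28 x^6 dx = 1.92688e+09.
Boundary: ½(f(9) + f(28)) = ½(531441 + 4.81890e+08) = 2.41211e+08.
Running total after boundary: 2.16809e+09.
k=1: B_{2}/(2)! × [f^{(1)}(28) − f^{(1)}(9)] = 1/12 × (1.03262e+08 − 354294) = 8.57566e+06.

S_1 ≈ 2.17666e+09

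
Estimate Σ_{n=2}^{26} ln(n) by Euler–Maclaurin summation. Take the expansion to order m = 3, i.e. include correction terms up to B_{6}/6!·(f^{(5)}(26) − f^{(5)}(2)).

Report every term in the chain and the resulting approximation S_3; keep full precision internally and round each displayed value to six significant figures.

S_3 ≈ 61.2617

∫_2^26 ln(x) dx evaluates to 59.3242.
½[f(2) + f(26)] = ½[0.693147 + 3.25810] = 1.97562.
Integral + boundary = 61.2998.
Correction k=1: B_{2}/2! · (f^{(1)}(26) − f^{(1)}(2)) = 1/12 · (0.0384615 − 0.500000) = -0.0384615.
After k=1: 61.2614.
Correction k=2: B_{4}/4! · (f^{(3)}(26) − f^{(3)}(2)) = −1/720 · (0.000113792 − 0.250000) = 0.000347064.
After k=2: 61.2617.
Correction k=3: B_{6}/6! · (f^{(5)}(26) − f^{(5)}(2)) = 1/30240 · (2.01997e-06 − 0.750000) = -2.48015e-05.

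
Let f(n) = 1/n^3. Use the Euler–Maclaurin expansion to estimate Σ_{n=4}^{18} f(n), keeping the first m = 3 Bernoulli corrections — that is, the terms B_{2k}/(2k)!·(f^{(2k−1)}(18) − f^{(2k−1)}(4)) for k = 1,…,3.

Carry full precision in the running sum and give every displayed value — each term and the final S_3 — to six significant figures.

Integral: ∫_4^18 1/x^3 dx = 0.0297068.
Boundary: ½(f(4) + f(18)) = ½(0.0156250 + 0.000171468) = 0.00789823.
So far: 0.0376050.
Correction k=1: B_{2}/2! · (f^{(1)}(18) − f^{(1)}(4)) = 1/12 · (-2.85780e-05 − (-0.0117188)) = 0.000974181.
Partial sum through k=1: 0.0385792.
Correction k=2: B_{4}/4! · (f^{(3)}(18) − f^{(3)}(4)) = −1/720 · (-1.76407e-06 − (-0.0146484)) = -2.03426e-05.
Partial sum through k=2: 0.0385589.
Correction k=3: B_{6}/6! · (f^{(5)}(18) − f^{(5)}(4)) = 1/30240 · (-2.28676e-07 − (-0.0384521)) = 1.27156e-06.

S_3 ≈ 0.0385601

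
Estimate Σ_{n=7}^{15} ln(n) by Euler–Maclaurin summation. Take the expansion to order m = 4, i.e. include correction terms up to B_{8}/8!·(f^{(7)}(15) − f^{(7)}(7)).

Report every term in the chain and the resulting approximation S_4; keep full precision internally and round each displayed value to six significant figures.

Integral: ∫_7^15 ln(x) dx = 18.9994.
Boundary: ½(f(7) + f(15)) = ½(1.94591 + 2.70805) = 2.32698.
Integral + boundary = 21.3264.
k=1: B_{2}/(2)! × [f^{(1)}(15) − f^{(1)}(7)] = 1/12 × (0.0666667 − 0.142857) = -0.00634921.
Running total after k=1: 21.3200.
k=2: B_{4}/(4)! × [f^{(3)}(15) − f^{(3)}(7)] = −1/720 × (0.000592593 − 0.00583090) = 7.27543e-06.
Running total after k=2: 21.3200.
k=3: B_{6}/(6)! × [f^{(5)}(15) − f^{(5)}(7)] = 1/30240 × (3.16049e-05 − 0.00142798) = -4.61763e-08.
Running total after k=3: 21.3200.
k=4: B_{8}/(8)! × [f^{(7)}(15) − f^{(7)}(7)] = −1/1209600 × (4.21399e-06 − 0.000874271) = 7.19293e-10.

S_4 ≈ 21.3200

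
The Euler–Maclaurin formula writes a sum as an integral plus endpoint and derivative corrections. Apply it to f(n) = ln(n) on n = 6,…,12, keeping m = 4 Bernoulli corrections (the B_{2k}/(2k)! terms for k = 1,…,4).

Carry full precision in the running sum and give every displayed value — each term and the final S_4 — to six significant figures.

∫_6^12 ln(x) dx evaluates to 13.0683.
Endpoint term: (f(6) + f(12))/2 = (1.79176 + 2.48491)/2 = 2.13833.
So far: 15.2067.
Correction k=1: B_{2}/2! · (f^{(1)}(12) − f^{(1)}(6)) = 1/12 · (0.0833333 − 0.166667) = -0.00694444.
Running total after k=1: 15.1997.
Correction k=2: B_{4}/4! · (f^{(3)}(12) − f^{(3)}(6)) = −1/720 · (0.00115741 − 0.00925926) = 1.12526e-05.
Running total after k=2: 15.1997.
Correction k=3: B_{6}/6! · (f^{(5)}(12) − f^{(5)}(6)) = 1/30240 · (9.64506e-05 − 0.00308642) = -9.88746e-08.
Running total after k=3: 15.1997.
Correction k=4: B_{8}/8! · (f^{(7)}(12) − f^{(7)}(6)) = −1/1209600 · (2.00939e-05 − 0.00257202) = 2.10972e-09.

S_4 ≈ 15.1997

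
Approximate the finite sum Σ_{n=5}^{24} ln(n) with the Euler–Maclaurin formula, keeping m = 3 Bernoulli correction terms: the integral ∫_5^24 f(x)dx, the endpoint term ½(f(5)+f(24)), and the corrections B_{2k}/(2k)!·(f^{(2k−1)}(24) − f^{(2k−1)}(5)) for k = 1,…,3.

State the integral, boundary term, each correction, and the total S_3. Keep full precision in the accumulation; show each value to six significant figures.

S_3 ≈ 51.6067

Integral: ∫_5^24 ln(x) dx = 49.2261.
Boundary: ½(f(5) + f(24)) = ½(1.60944 + 3.17805) = 2.39375.
Running total after boundary: 51.6198.
Correction k=1: B_{2}/2! · (f^{(1)}(24) − f^{(1)}(5)) = 1/12 · (0.0416667 − 0.200000) = -0.0131944.
Running total after k=1: 51.6067.
Correction k=2: B_{4}/4! · (f^{(3)}(24) − f^{(3)}(5)) = −1/720 · (0.000144676 − 0.0160000) = 2.20213e-05.
Running total after k=2: 51.6067.
Correction k=3: B_{6}/6! · (f^{(5)}(24) − f^{(5)}(5)) = 1/30240 · (3.01408e-06 − 0.00768000) = -2.53869e-07.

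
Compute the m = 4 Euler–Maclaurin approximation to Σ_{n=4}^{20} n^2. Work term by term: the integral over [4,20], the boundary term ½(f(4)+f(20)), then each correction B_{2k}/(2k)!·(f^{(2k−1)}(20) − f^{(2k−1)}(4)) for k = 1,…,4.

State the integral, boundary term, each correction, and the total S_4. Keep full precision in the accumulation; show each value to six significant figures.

The integral term ∫_4^20 x^2 dx = 2645.33.
½[f(4) + f(20)] = ½[16.0000 + 400.000] = 208.000.
Integral + boundary = 2853.33.
Correction k=1: B_{2}/2! · (f^{(1)}(20) − f^{(1)}(4)) = 1/12 · (40.0000 − 8.00000) = 2.66667.
Partial sum through k=1: 2856.00.
Correction k=2: B_{4}/4! · (f^{(3)}(20) − f^{(3)}(4)) = −1/720 · (0.00000 − 0.00000) = 0.00000.
Partial sum through k=2: 2856.00.
Correction k=3: B_{6}/6! · (f^{(5)}(20) − f^{(5)}(4)) = 1/30240 · (0.00000 − 0.00000) = 0.00000.
Partial sum through k=3: 2856.00.
Correction k=4: B_{8}/8! · (f^{(7)}(20) − f^{(7)}(4)) = −1/1209600 · (0.00000 − 0.00000) = 0.00000.

S_4 ≈ 2856.00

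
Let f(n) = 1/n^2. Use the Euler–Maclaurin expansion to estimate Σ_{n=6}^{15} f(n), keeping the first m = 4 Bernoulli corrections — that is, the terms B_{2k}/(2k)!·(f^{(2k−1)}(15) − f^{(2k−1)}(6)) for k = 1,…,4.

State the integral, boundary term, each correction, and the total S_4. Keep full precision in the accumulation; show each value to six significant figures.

S_4 ≈ 0.116829

The integral term ∫_6^15 1/x^2 dx = 0.100000.
Boundary: ½(f(6) + f(15)) = ½(0.0277778 + 0.00444444) = 0.0161111.
Integral + boundary = 0.116111.
Correction k=1: B_{2}/2! · (f^{(1)}(15) − f^{(1)}(6)) = 1/12 · (-0.000592593 − (-0.00925926)) = 0.000722222.
After k=1: 0.116833.
Correction k=2: B_{4}/4! · (f^{(3)}(15) − f^{(3)}(6)) = −1/720 · (-3.16049e-05 − (-0.00308642)) = -4.24280e-06.
After k=2: 0.116829.
Correction k=3: B_{6}/6! · (f^{(5)}(15) − f^{(5)}(6)) = 1/30240 · (-4.21399e-06 − (-0.00257202)) = 8.49141e-08.
After k=3: 0.116829.
Correction k=4: B_{8}/8! · (f^{(7)}(15) − f^{(7)}(6)) = −1/1209600 · (-1.04882e-06 − (-0.00400091)) = -3.30677e-09.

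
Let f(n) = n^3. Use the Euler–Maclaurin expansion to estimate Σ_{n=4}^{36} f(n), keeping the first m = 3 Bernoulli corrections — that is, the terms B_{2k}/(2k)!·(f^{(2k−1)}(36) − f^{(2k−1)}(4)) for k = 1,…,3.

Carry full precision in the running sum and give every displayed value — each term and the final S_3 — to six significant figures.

S_3 ≈ 443520

Integral: ∫_4^36 x^3 dx = 419840.
Endpoint term: (f(4) + f(36))/2 = (64.0000 + 46656.0)/2 = 23360.0.
Running total after boundary: 443200.
Order-1 term: 1/12 · (3888.00 − 48.0000) = 320.000.
Running total after k=1: 443520.
Order-2 term: −1/720 · (6.00000 − 6.00000) = 0.00000.
Running total after k=2: 443520.
Order-3 term: 1/30240 · (0.00000 − 0.00000) = 0.00000.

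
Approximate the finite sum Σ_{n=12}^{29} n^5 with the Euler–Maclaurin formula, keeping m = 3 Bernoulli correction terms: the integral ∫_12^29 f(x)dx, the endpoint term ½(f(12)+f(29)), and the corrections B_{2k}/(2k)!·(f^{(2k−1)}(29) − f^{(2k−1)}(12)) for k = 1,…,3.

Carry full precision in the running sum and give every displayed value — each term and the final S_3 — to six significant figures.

S_3 ≈ 1.09306e+08

∫_12^29 x^5 dx evaluates to 9.86396e+07.
Endpoint term: (f(12) + f(29))/2 = (248832 + 2.05111e+07)/2 = 1.03800e+07.
So far: 1.09020e+08.
Order-1 term: 1/12 · (3.53640e+06 − 103680) = 286060.
Partial sum through k=1: 1.09306e+08.
Order-2 term: −1/720 · (50460.0 − 8640.00) = -58.0833.
Partial sum through k=2: 1.09306e+08.
Order-3 term: 1/30240 · (120.000 − 120.000) = 0.00000.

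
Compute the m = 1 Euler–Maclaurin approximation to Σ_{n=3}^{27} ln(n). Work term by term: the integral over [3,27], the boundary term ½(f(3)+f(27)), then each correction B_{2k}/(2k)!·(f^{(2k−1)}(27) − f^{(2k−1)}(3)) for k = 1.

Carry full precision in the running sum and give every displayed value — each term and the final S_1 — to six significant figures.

S_1 ≈ 63.8643

The integral term ∫_3^27 ln(x) dx = 61.6918.
½[f(3) + f(27)] = ½[1.09861 + 3.29584] = 2.19722.
So far: 63.8890.
k=1: B_{2}/(2)! × [f^{(1)}(27) − f^{(1)}(3)] = 1/12 × (0.0370370 − 0.333333) = -0.0246914.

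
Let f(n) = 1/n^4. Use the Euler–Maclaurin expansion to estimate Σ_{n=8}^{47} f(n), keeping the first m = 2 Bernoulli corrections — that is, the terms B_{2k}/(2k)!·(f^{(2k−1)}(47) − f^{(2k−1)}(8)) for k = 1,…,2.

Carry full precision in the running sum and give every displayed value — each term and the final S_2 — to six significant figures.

S_2 ≈ 0.000780095

Integral: ∫_8^47 1/x^4 dx = 0.000647831.
Endpoint term: (f(8) + f(47))/2 = (0.000244141 + 2.04931e-07)/2 = 0.000122173.
Running total after boundary: 0.000770004.
Correction k=1: B_{2}/2! · (f^{(1)}(47) − f^{(1)}(8)) = 1/12 · (-1.74410e-08 − (-0.000122070)) = 1.01711e-05.
Running total after k=1: 0.000780175.
Correction k=2: B_{4}/4! · (f^{(3)}(47) − f^{(3)}(8)) = −1/720 · (-2.36862e-10 − (-5.72205e-05)) = -7.94725e-08.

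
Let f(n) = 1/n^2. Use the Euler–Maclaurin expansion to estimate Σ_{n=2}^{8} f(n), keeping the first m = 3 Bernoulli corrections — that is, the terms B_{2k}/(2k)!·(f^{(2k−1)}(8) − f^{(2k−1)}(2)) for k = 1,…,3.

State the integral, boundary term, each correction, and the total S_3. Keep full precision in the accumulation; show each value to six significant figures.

Integral: ∫_2^8 1/x^2 dx = 0.375000.
½[f(2) + f(8)] = ½[0.250000 + 0.0156250] = 0.132812.
So far: 0.507812.
Order-1 term: 1/12 · (-0.00390625 − (-0.250000)) = 0.0205078.
Running total after k=1: 0.528320.
Order-2 term: −1/720 · (-0.000732422 − (-0.750000)) = -0.00104065.
Running total after k=2: 0.527280.
Order-3 term: 1/30240 · (-0.000343323 − (-5.62500)) = 0.000186001.

S_3 ≈ 0.527466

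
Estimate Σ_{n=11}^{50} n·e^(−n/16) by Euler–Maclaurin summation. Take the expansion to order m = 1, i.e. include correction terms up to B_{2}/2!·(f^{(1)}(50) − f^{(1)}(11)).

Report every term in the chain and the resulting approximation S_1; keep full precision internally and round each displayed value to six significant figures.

Integral: ∫_11^50 x·e^(−x/16) dx = 170.826.
½[f(11) + f(50)] = ½[5.53115 + 2.19685] = 3.86400.
So far: 174.690.
Order-1 term: 1/12 · (-0.0933660 − 0.157135) = -0.0208751.

S_1 ≈ 174.669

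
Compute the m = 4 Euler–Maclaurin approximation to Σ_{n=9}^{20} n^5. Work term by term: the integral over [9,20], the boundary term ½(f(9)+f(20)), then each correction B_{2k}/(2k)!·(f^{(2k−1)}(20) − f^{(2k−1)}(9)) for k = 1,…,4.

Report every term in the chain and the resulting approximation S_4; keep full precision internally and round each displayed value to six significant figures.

The integral term ∫_9^20 x^5 dx = 1.05781e+07.
½[f(9) + f(20)] = ½[59049.0 + 3.20000e+06] = 1.62952e+06.
So far: 1.22076e+07.
Order-1 term: 1/12 · (800000 − 32805.0) = 63932.9.
Running total after k=1: 1.22716e+07.
Order-2 term: −1/720 · (24000.0 − 4860.00) = -26.5833.
Running total after k=2: 1.22715e+07.
Order-3 term: 1/30240 · (120.000 − 120.000) = 0.00000.
Running total after k=3: 1.22715e+07.
Order-4 term: −1/1209600 · (0.00000 − 0.00000) = 0.00000.

S_4 ≈ 1.22715e+07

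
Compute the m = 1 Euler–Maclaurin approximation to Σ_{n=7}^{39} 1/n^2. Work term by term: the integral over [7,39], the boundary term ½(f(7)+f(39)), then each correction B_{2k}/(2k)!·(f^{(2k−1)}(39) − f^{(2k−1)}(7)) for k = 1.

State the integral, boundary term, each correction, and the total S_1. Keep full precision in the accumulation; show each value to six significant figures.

The integral term ∫_7^39 1/x^2 dx = 0.117216.
Boundary: ½(f(7) + f(39)) = ½(0.0204082 + 0.000657462) = 0.0105328.
Integral + boundary = 0.127749.
Order-1 term: 1/12 · (-3.37160e-05 − (-0.00583090)) = 0.000483099.

S_1 ≈ 0.128232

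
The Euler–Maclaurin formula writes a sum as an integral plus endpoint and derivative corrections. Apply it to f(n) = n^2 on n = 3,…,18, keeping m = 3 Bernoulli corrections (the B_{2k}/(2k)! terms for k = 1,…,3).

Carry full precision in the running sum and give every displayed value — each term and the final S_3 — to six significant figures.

S_3 ≈ 2104.00

∫_3^18 x^2 dx evaluates to 1935.00.
Boundary: ½(f(3) + f(18)) = ½(9.00000 + 324.000) = 166.500.
So far: 2101.50.
k=1: B_{2}/(2)! × [f^{(1)}(18) − f^{(1)}(3)] = 1/12 × (36.0000 − 6.00000) = 2.50000.
Partial sum through k=1: 2104.00.
k=2: B_{4}/(4)! × [f^{(3)}(18) − f^{(3)}(3)] = −1/720 × (0.00000 − 0.00000) = 0.00000.
Partial sum through k=2: 2104.00.
k=3: B_{6}/(6)! × [f^{(5)}(18) − f^{(5)}(3)] = 1/30240 × (0.00000 − 0.00000) = 0.00000.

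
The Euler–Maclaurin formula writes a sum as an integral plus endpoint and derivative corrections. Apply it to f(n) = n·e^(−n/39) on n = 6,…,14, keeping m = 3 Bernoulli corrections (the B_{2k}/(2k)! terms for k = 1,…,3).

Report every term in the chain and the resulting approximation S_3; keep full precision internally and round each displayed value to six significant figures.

∫_6^14 x·e^(−x/39) dx evaluates to 61.1671.
½[f(6) + f(14)] = ½[5.14442 + 9.77749] = 7.46096.
Integral + boundary = 68.6280.
k=1: B_{2}/(2)! × [f^{(1)}(14) − f^{(1)}(6)] = 1/12 × (0.447687 − 0.725496) = -0.0231507.
After k=1: 68.6049.
k=2: B_{4}/(4)! × [f^{(3)}(14) − f^{(3)}(6)] = −1/720 × (0.00121267 − 0.00160441) = 5.44079e-07.
After k=2: 68.6049.
k=3: B_{6}/(6)! × [f^{(5)}(14) − f^{(5)}(6)] = 1/30240 × (1.40105e-06 − 1.79607e-06) = -1.30628e-11.

S_3 ≈ 68.6049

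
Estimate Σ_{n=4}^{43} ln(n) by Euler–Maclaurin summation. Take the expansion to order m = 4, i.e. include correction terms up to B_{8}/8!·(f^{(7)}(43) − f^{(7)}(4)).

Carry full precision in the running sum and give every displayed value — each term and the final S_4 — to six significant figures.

S_4 ≈ 119.741

The integral term ∫_4^43 ln(x) dx = 117.186.
Boundary: ½(f(4) + f(43)) = ½(1.38629 + 3.76120) = 2.57375.
So far: 119.760.
Correction k=1: B_{2}/2! · (f^{(1)}(43) − f^{(1)}(4)) = 1/12 · (0.0232558 − 0.250000) = -0.0188953.
After k=1: 119.741.
Correction k=2: B_{4}/4! · (f^{(3)}(43) − f^{(3)}(4)) = −1/720 · (2.51550e-05 − 0.0312500) = 4.33678e-05.
After k=2: 119.741.
Correction k=3: B_{6}/6! · (f^{(5)}(43) − f^{(5)}(4)) = 1/30240 · (1.63256e-07 − 0.0234375) = -7.75044e-07.
After k=3: 119.741.
Correction k=4: B_{8}/8! · (f^{(7)}(43) − f^{(7)}(4)) = −1/1209600 · (2.64883e-09 − 0.0439453) = 3.63304e-08.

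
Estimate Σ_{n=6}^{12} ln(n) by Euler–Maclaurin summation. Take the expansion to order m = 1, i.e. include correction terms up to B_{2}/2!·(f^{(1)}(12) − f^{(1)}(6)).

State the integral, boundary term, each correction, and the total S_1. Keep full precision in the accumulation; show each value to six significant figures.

∫_6^12 ln(x) dx evaluates to 13.0683.
Endpoint term: (f(6) + f(12))/2 = (1.79176 + 2.48491)/2 = 2.13833.
So far: 15.2067.
Order-1 term: 1/12 · (0.0833333 − 0.166667) = -0.00694444.

S_1 ≈ 15.1997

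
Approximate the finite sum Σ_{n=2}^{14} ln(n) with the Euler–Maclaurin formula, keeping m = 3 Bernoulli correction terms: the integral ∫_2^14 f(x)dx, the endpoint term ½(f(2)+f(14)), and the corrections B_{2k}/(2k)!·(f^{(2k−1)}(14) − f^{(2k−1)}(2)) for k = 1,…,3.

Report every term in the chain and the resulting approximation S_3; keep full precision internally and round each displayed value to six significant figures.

The integral term ∫_2^14 ln(x) dx = 23.5605.
½[f(2) + f(14)] = ½[0.693147 + 2.63906] = 1.66610.
So far: 25.2266.
k=1: B_{2}/(2)! × [f^{(1)}(14) − f^{(1)}(2)] = 1/12 × (0.0714286 − 0.500000) = -0.0357143.
Running total after k=1: 25.1909.
k=2: B_{4}/(4)! × [f^{(3)}(14) − f^{(3)}(2)] = −1/720 × (0.000728863 − 0.250000) = 0.000346210.
Running total after k=2: 25.1912.
k=3: B_{6}/(6)! × [f^{(5)}(14) − f^{(5)}(2)] = 1/30240 × (4.46243e-05 − 0.750000) = -2.48001e-05.

S_3 ≈ 25.1912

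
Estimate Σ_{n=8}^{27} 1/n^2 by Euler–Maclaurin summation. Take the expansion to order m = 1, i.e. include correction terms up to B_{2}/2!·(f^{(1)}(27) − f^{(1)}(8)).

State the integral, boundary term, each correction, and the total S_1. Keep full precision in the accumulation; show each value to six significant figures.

S_1 ≈ 0.0967784

∫_8^27 1/x^2 dx evaluates to 0.0879630.
Endpoint term: (f(8) + f(27))/2 = (0.0156250 + 0.00137174)/2 = 0.00849837.
Integral + boundary = 0.0964613.
Order-1 term: 1/12 · (-0.000101611 − (-0.00390625)) = 0.000317053.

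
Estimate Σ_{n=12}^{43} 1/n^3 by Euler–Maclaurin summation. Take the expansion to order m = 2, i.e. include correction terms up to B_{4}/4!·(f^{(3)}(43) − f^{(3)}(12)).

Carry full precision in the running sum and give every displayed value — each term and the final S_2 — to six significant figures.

S_2 ≈ 0.00350940

∫_12^43 1/x^3 dx evaluates to 0.00320181.
½[f(12) + f(43)] = ½[0.000578704 + 1.25775e-05] = 0.000295641.
Running total after boundary: 0.00349745.
k=1: B_{2}/(2)! × [f^{(1)}(43) − f^{(1)}(12)] = 1/12 × (-8.77501e-07 − (-0.000144676)) = 1.19832e-05.
After k=1: 0.00350943.
k=2: B_{4}/(4)! × [f^{(3)}(43) − f^{(3)}(12)] = −1/720 × (-9.49162e-09 − (-2.00939e-05)) = -2.78950e-08.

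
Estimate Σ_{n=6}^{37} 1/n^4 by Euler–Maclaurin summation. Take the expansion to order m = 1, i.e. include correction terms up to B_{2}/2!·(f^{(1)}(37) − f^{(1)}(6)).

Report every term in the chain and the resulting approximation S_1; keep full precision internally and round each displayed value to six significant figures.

The integral term ∫_6^37 1/x^4 dx = 0.00153663.
½[f(6) + f(37)] = ½[0.000771605 + 5.33572e-07] = 0.000386069.
Integral + boundary = 0.00192270.
Order-1 term: 1/12 · (-5.76835e-08 − (-0.000514403)) = 4.28621e-05.

S_1 ≈ 0.00196556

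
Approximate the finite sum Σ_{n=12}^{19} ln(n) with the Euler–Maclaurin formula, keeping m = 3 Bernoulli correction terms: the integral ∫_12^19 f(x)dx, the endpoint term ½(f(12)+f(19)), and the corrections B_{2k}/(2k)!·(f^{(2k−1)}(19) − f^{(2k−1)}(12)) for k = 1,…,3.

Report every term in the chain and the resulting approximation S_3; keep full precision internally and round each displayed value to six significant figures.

∫_12^19 ln(x) dx evaluates to 19.1255.
Boundary: ½(f(12) + f(19)) = ½(2.48491 + 2.94444) = 2.71467.
Integral + boundary = 21.8401.
Correction k=1: B_{2}/2! · (f^{(1)}(19) − f^{(1)}(12)) = 1/12 · (0.0526316 − 0.0833333) = -0.00255848.
After k=1: 21.8376.
Correction k=2: B_{4}/4! · (f^{(3)}(19) − f^{(3)}(12)) = −1/720 · (0.000291588 − 0.00115741) = 1.20253e-06.
After k=2: 21.8376.
Correction k=3: B_{6}/6! · (f^{(5)}(19) − f^{(5)}(12)) = 1/30240 · (9.69267e-06 − 9.64506e-05) = -2.86898e-09.

S_3 ≈ 21.8376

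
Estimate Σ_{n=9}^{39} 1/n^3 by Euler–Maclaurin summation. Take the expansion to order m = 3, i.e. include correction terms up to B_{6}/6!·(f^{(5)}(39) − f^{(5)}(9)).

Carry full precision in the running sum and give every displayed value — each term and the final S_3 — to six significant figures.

S_3 ≈ 0.00657625

∫_9^39 1/x^3 dx evaluates to 0.00584411.
Endpoint term: (f(9) + f(39))/2 = (0.00137174 + 1.68580e-05)/2 = 0.000694300.
Integral + boundary = 0.00653841.
Order-1 term: 1/12 · (-1.29677e-06 − (-0.000457247)) = 3.79959e-05.
After k=1: 0.00657640.
Order-2 term: −1/720 · (-1.70515e-08 − (-0.000112901)) = -1.56783e-07.
After k=2: 0.00657625.
Order-3 term: 1/30240 · (-4.70851e-10 − (-5.85410e-05)) = 1.93587e-09.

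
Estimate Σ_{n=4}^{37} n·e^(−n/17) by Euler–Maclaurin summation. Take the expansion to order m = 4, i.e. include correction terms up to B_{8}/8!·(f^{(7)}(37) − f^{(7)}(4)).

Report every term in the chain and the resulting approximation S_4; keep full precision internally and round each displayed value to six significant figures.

S_4 ≈ 181.630

∫_4^37 x·e^(−x/17) dx evaluates to 178.012.
Boundary: ½(f(4) + f(37)) = ½(3.16135 + 4.19732) = 3.67934.
Running total after boundary: 181.691.
Order-1 term: 1/12 · (-0.133460 − 0.604376) = -0.0614864.
Running total after k=1: 181.630.
Order-2 term: −1/720 · (0.000323260 − 0.00756074) = 1.00521e-05.
Running total after k=2: 181.630.
Order-3 term: 1/30240 · (3.83502e-06 − 4.50872e-05) = -1.36416e-09.
Running total after k=3: 181.630.
Order-4 term: −1/1209600 · (2.26695e-08 − 2.21497e-07) = 1.64375e-13.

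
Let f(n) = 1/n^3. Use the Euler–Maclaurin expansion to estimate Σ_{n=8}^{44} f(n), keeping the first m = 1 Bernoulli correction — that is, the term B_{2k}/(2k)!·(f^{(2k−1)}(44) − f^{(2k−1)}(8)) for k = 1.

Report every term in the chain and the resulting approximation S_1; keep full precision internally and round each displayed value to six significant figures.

S_1 ≈ 0.00859764

The integral term ∫_8^44 1/x^3 dx = 0.00755424.
Boundary: ½(f(8) + f(44)) = ½(0.00195312 + 1.17393e-05) = 0.000982432.
Integral + boundary = 0.00853667.
Order-1 term: 1/12 · (-8.00406e-07 − (-0.000732422)) = 6.09685e-05.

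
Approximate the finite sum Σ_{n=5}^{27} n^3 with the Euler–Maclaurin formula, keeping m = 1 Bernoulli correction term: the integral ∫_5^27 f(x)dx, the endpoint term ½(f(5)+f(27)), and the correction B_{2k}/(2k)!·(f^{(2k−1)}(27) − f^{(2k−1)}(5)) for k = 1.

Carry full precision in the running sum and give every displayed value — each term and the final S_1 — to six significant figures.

S_1 ≈ 142784

The integral term ∫_5^27 x^3 dx = 132704.
Boundary: ½(f(5) + f(27)) = ½(125.000 + 19683.0) = 9904.00.
Integral + boundary = 142608.
Order-1 term: 1/12 · (2187.00 − 75.0000) = 176.000.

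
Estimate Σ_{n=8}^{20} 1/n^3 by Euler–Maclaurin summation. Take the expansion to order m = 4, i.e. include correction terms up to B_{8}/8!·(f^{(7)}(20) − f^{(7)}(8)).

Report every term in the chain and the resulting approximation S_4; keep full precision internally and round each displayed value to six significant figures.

The integral term ∫_8^20 1/x^3 dx = 0.00656250.
½[f(8) + f(20)] = ½[0.00195312 + 0.000125000] = 0.00103906.
Running total after boundary: 0.00760156.
Order-1 term: 1/12 · (-1.87500e-05 − (-0.000732422)) = 5.94727e-05.
Partial sum through k=1: 0.00766104.
Order-2 term: −1/720 · (-9.37500e-07 − (-0.000228882)) = -3.16589e-07.
Partial sum through k=2: 0.00766072.
Order-3 term: 1/30240 · (-9.84375e-08 − (-0.000150204)) = 4.96380e-09.
Partial sum through k=3: 0.00766072.
Order-4 term: −1/1209600 · (-1.77188e-08 − (-0.000168979)) = -1.39684e-10.

S_4 ≈ 0.00766072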